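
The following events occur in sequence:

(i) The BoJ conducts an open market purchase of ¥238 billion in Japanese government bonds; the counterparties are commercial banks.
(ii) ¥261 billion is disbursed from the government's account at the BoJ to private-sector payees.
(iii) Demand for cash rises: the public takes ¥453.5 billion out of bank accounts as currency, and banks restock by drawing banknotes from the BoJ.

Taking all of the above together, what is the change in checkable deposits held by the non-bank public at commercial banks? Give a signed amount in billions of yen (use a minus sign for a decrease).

-¥192.5 billion

OMO purchase (from banks) ¥238 billion: the counterparty is a bank, so public deposits are unchanged → 0.
Government spending ¥261 billion: non-bank counterparties' bank balances rise → +¥261B.
Currency withdrawal ¥453.5 billion: non-bank counterparties' bank balances fall → −¥453.5B.
Net: 0 + 261 − 453.5 = -¥192.5 billion.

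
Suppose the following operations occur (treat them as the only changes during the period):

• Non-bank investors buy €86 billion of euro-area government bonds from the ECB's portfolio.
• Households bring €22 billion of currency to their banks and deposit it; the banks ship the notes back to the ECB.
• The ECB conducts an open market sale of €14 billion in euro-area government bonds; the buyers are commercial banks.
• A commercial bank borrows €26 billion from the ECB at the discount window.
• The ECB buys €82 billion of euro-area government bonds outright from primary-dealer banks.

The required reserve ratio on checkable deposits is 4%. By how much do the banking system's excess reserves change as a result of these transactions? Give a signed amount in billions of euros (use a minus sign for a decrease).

+€32.56 billion

Asset sale (to non-banks) €86 billion: reserves −€86B, deposits −€86B.
Currency deposit €22 billion: reserves +€22B, deposits +€22B.
OMO sale (to banks) €14 billion: reserves −€14B, deposits 0.
Discount-window loan €26 billion: reserves +€26B, deposits 0.
OMO purchase (from banks) €82 billion: reserves +€82B, deposits 0.
Totals: Δreserves = +€30B, Δdeposits = −€64B.
Δrequired reserves = 4% × −€64B = −€2.56B.
Δexcess reserves = Δreserves − Δrequired = +€30B − (−€2.56B) = +€32.56 billion.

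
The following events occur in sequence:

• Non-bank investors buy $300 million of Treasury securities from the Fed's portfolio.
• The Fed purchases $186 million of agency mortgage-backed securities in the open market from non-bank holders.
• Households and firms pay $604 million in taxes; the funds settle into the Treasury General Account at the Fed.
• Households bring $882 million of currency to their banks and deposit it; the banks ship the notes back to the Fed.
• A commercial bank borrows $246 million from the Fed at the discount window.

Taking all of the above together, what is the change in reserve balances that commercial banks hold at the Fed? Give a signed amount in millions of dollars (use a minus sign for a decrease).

Asset sale (to non-banks) $300 million: the non-bank buyers' banks settle from reserves → −$300M.
Asset purchase (from non-banks) $186 million: the Fed pays by crediting reserve accounts → +$186M.
Government account inflow $604 million: funds move from bank reserves into the government account → −$604M.
Currency deposit $882 million: returned notes are swapped for reserve credit → +$882M.
Discount-window loan $246 million: the loan is credited to the bank's reserve account → +$246M.
Net: −300 + 186 − 604 + 882 + 246 = +$410 million.

+$410 million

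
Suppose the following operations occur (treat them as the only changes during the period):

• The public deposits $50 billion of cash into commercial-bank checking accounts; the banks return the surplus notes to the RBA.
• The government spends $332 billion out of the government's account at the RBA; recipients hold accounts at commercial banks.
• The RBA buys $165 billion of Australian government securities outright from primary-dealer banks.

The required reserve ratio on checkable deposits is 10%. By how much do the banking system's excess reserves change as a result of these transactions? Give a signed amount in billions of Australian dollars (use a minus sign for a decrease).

Currency deposit $50 billion: reserves +$50B, deposits +$50B.
Government spending $332 billion: reserves +$332B, deposits +$332B.
OMO purchase (from banks) $165 billion: reserves +$165B, deposits 0.
Totals: Δreserves = +$547B, Δdeposits = +$382B.
Δrequired reserves = 10% × +$382B = +$38.2B.
Δexcess reserves = Δreserves − Δrequired = +$547B − (+$38.2B) = +$508.8 billion.

+$508.8 billion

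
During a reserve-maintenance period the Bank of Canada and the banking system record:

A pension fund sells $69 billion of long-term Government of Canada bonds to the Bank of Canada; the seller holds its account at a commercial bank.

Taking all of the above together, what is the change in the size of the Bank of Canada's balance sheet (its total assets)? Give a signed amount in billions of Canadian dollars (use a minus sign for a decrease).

+$69 billion

Bank of Canada balance sheet:
  Assets:      Securities +$69B
  Liabilities: Bank reserves +$69B
Commercial banking system:
  Assets:      Reserves at CB +$69B
  Liabilities: Checkable deposits +$69B
Change in total Bank of Canada assets = +$69 billion.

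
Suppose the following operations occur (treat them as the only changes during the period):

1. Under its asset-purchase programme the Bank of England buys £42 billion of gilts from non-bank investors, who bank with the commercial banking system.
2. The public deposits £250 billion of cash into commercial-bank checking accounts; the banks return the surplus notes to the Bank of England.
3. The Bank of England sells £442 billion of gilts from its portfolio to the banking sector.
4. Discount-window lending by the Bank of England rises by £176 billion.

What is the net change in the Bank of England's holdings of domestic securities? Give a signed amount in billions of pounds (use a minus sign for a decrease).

Asset purchase (from non-banks) £42 billion: securities added to the Bank of England's portfolio → +£42B.
Currency deposit £250 billion: the Bank of England's securities portfolio is untouched → 0.
OMO sale (to banks) £442 billion: securities removed from the Bank of England's portfolio → −£442B.
Discount-window loan £176 billion: the Bank of England's securities portfolio is untouched → 0.
Net: 42 + 0 − 442 + 0 = -£400 billion.

-£400 billion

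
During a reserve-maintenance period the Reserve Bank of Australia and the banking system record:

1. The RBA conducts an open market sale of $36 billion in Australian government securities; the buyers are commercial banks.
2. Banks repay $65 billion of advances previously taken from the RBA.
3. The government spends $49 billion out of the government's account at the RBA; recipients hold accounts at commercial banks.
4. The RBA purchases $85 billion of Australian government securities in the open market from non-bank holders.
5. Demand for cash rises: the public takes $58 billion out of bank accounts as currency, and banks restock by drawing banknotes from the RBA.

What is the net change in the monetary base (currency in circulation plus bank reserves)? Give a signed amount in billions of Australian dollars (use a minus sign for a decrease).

+$33 billion

RBA balance sheet:
  Assets:      Securities +$49B, Loans to banks −$65B
  Liabilities: Bank reserves −$25B, Currency in circulation +$58B, Government deposits −$49B
Commercial banking system:
  Assets:      Reserves at CB −$25B, Securities +$36B
  Liabilities: Checkable deposits +$76B, Borrowings from CB −$65B
Monetary base = currency + reserves: +$58B + (−$25B) = +$33 billion.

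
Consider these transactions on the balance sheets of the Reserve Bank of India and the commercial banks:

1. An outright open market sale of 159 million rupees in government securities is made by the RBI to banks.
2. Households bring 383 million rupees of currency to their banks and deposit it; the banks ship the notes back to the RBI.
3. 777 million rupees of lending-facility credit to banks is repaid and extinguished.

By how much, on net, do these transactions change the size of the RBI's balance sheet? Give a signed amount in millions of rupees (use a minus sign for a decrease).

-936 million

RBI balance sheet:
  Assets:      Securities −159M, Loans to banks −777M
  Liabilities: Bank reserves −553M, Currency in circulation −383M
Commercial banking system:
  Assets:      Reserves at CB −553M, Securities +159M
  Liabilities: Checkable deposits +383M, Borrowings from CB −777M
Change in total RBI assets = -936 million.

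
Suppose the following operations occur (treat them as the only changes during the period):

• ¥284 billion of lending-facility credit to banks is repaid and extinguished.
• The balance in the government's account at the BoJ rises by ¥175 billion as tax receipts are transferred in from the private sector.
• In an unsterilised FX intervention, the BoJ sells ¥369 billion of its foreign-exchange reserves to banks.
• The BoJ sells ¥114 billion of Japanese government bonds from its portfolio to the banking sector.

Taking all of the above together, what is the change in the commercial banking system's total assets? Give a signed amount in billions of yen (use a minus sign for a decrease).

BoJ balance sheet:
  Assets:      Securities −¥114B, Loans to banks −¥284B, Foreign assets −¥369B
  Liabilities: Bank reserves −¥942B, Government deposits +¥175B
Commercial banking system:
  Assets:      Reserves at CB −¥942B, Securities +¥114B, Foreign assets +¥369B
  Liabilities: Checkable deposits −¥175B, Borrowings from CB −¥284B
Change in total bank assets = -¥459 billion.

-¥459 billion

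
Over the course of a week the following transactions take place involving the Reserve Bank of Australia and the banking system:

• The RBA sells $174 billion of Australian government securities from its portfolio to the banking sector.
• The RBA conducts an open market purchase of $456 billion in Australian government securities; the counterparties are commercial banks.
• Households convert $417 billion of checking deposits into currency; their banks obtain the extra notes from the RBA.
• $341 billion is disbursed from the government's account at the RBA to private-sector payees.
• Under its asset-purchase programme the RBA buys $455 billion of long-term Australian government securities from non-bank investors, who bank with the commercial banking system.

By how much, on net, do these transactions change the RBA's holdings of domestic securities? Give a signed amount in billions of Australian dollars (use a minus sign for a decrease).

+$737 billion

OMO sale (to banks) $174 billion: securities removed from the RBA's portfolio → −$174B.
OMO purchase (from banks) $456 billion: securities added to the RBA's portfolio → +$456B.
Currency withdrawal $417 billion: the RBA's securities portfolio is untouched → 0.
Government spending $341 billion: the RBA's securities portfolio is untouched → 0.
Asset purchase (from non-banks) $455 billion: securities added to the RBA's portfolio → +$455B.
Net: −174 + 456 + 0 + 0 + 455 = +$737 billion.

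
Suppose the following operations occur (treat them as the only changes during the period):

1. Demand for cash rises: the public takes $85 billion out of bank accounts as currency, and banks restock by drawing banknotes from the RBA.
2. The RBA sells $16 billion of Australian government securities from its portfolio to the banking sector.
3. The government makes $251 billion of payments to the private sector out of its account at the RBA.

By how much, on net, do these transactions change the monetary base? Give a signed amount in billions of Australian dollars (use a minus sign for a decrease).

+$235 billion

RBA balance sheet:
  Assets:      Securities −$16B
  Liabilities: Bank reserves +$150B, Currency in circulation +$85B, Government deposits −$251B
Commercial banking system:
  Assets:      Reserves at CB +$150B, Securities +$16B
  Liabilities: Checkable deposits +$166B
Monetary base = currency + reserves: +$85B + (+$150B) = +$235 billion.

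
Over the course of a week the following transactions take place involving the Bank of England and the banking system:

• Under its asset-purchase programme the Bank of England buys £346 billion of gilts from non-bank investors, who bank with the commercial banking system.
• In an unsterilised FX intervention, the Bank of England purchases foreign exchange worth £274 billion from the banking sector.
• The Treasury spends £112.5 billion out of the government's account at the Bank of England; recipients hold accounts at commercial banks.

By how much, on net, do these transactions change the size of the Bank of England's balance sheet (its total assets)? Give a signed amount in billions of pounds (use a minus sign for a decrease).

+£620 billion

Asset purchase (from non-banks) £346 billion: a Bank of England asset is acquired → +£346B.
FX purchase £274 billion: a Bank of England asset is acquired → +£274B.
Government spending £112.5 billion: only the composition of liabilities changes → 0.
Net: 346 + 274 + 0 = +£620 billion.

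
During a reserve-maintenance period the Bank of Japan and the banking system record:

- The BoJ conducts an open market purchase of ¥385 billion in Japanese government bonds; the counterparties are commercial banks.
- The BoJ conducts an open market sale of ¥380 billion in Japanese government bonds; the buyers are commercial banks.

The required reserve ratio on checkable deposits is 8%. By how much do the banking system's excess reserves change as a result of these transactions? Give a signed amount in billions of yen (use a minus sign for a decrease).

OMO purchase (from banks) ¥385 billion: reserves +¥385B, deposits 0.
OMO sale (to banks) ¥380 billion: reserves −¥380B, deposits 0.
Totals: Δreserves = +¥5B, Δdeposits = 0.
Δrequired reserves = 8% × 0 = 0.
Δexcess reserves = Δreserves − Δrequired = +¥5B − (0) = +¥5 billion.

+¥5 billion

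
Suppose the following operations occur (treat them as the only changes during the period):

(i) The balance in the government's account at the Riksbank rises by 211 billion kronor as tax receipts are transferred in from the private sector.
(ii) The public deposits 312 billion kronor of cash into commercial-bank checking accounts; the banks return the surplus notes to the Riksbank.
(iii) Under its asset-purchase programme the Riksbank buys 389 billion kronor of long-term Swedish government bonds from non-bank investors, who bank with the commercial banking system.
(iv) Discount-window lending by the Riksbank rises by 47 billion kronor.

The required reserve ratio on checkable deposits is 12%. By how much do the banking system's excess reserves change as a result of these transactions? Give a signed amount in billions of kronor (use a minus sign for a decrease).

+478.2 billion

Government account inflow 211 billion kronor: reserves −211B, deposits −211B.
Currency deposit 312 billion kronor: reserves +312B, deposits +312B.
Asset purchase (from non-banks) 389 billion kronor: reserves +389B, deposits +389B.
Discount-window loan 47 billion kronor: reserves +47B, deposits 0.
Totals: Δreserves = +537B, Δdeposits = +490B.
Δrequired reserves = 12% × +490B = +58.8B.
Δexcess reserves = Δreserves − Δrequired = +537B − (+58.8B) = +478.2 billion.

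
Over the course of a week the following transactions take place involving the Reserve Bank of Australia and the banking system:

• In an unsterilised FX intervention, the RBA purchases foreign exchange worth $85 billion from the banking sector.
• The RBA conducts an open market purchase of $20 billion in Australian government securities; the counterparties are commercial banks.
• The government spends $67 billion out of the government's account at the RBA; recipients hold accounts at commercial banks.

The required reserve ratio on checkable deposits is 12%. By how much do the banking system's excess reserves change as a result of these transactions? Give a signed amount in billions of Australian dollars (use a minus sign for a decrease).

FX purchase $85 billion: reserves +$85B, deposits 0.
OMO purchase (from banks) $20 billion: reserves +$20B, deposits 0.
Government spending $67 billion: reserves +$67B, deposits +$67B.
Totals: Δreserves = +$172B, Δdeposits = +$67B.
Δrequired reserves = 12% × +$67B = +$8.04B.
Δexcess reserves = Δreserves − Δrequired = +$172B − (+$8.04B) = +$163.96 billion.

+$163.96 billion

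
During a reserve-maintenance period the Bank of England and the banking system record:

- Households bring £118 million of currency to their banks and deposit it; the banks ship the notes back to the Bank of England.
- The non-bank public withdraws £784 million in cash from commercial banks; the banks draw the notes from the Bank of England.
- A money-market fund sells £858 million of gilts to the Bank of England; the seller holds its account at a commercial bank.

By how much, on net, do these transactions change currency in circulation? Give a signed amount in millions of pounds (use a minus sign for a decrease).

+£666 million

Bank of England balance sheet:
  Assets:      Securities +£858M
  Liabilities: Bank reserves +£192M, Currency in circulation +£666M
Commercial banking system:
  Assets:      Reserves at CB +£192M
  Liabilities: Checkable deposits +£192M
So the change in currency in circulation is +£666 million.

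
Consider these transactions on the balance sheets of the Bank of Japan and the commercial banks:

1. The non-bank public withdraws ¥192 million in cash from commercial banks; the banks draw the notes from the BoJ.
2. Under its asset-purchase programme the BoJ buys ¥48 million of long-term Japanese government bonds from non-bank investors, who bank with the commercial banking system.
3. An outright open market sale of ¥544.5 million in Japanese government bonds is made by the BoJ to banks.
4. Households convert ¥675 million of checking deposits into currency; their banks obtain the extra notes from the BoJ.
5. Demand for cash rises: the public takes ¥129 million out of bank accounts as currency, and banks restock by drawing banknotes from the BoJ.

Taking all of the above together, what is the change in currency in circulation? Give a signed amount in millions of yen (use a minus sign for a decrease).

Currency withdrawal ¥192 million: notes leave the central bank → +¥192M.
Asset purchase (from non-banks) ¥48 million: no currency enters or leaves circulation → 0.
OMO sale (to banks) ¥544.5 million: no currency enters or leaves circulation → 0.
Currency withdrawal ¥675 million: notes leave the central bank → +¥675M.
Currency withdrawal ¥129 million: notes leave the central bank → +¥129M.
Net: 192 + 0 + 0 + 675 + 129 = +¥996 million.

+¥996 million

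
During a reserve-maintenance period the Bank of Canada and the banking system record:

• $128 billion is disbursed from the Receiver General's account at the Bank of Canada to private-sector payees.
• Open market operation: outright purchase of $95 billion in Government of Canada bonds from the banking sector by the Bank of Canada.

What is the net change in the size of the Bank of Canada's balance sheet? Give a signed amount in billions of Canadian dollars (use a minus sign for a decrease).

Government spending $128 billion: only the composition of liabilities changes → 0.
OMO purchase (from banks) $95 billion: a Bank of Canada asset is acquired → +$95B.
Net: 0 + 95 = +$95 billion.

+$95 billion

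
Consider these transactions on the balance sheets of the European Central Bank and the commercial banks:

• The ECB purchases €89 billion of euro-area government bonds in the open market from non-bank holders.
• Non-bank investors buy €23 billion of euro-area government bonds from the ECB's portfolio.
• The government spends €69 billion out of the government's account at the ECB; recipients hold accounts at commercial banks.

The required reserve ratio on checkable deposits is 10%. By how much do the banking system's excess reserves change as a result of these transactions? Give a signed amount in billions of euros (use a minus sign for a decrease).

Asset purchase (from non-banks) €89 billion: reserves +€89B, deposits +€89B.
Asset sale (to non-banks) €23 billion: reserves −€23B, deposits −€23B.
Government spending €69 billion: reserves +€69B, deposits +€69B.
Totals: Δreserves = +€135B, Δdeposits = +€135B.
Δrequired reserves = 10% × +€135B = +€13.5B.
Δexcess reserves = Δreserves − Δrequired = +€135B − (+€13.5B) = +€121.5 billion.

+€121.5 billion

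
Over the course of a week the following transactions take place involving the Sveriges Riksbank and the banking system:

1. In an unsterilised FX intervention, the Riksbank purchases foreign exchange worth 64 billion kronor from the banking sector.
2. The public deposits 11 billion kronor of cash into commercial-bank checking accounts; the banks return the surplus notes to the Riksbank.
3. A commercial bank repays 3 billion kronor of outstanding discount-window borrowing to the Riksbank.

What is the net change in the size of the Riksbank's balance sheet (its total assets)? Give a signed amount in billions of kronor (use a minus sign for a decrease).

+61 billion

FX purchase 64 billion kronor: a Riksbank asset is acquired → +64B.
Currency deposit 11 billion kronor: only the composition of liabilities changes → 0.
Discount-window repayment 3 billion kronor: a Riksbank asset is shed → −3B.
Net: 64 + 0 − 3 = +61 billion.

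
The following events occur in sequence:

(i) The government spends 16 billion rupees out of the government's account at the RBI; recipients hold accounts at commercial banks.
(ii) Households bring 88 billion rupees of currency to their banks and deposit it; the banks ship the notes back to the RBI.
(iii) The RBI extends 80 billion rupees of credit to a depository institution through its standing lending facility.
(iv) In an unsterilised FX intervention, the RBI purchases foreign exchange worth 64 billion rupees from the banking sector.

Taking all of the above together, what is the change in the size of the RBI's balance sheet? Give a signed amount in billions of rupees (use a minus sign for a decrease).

+144 billion

RBI balance sheet:
  Assets:      Loans to banks +80B, Foreign assets +64B
  Liabilities: Bank reserves +248B, Currency in circulation −88B, Government deposits −16B
Commercial banking system:
  Assets:      Reserves at CB +248B, Foreign assets −64B
  Liabilities: Checkable deposits +104B, Borrowings from CB +80B
Change in total RBI assets = +144 billion.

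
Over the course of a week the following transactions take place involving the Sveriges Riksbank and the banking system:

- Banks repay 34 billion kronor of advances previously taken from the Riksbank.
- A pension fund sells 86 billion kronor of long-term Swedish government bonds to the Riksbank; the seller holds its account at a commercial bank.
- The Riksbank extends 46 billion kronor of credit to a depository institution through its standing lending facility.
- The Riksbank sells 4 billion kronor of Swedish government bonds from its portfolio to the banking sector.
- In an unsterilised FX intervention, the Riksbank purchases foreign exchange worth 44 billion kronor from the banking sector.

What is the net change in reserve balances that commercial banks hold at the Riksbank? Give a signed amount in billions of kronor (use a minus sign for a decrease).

+138 billion

Discount-window repayment 34 billion kronor: repayment is debited from reserves → −34B.
Asset purchase (from non-banks) 86 billion kronor: the Riksbank pays by crediting reserve accounts → +86B.
Discount-window loan 46 billion kronor: the loan is credited to the bank's reserve account → +46B.
OMO sale (to banks) 4 billion kronor: the buying banks pay out of their reserve balances → −4B.
FX purchase 44 billion kronor: the Riksbank pays by crediting reserve accounts → +44B.
Net: −34 + 86 + 46 − 4 + 44 = +138 billion.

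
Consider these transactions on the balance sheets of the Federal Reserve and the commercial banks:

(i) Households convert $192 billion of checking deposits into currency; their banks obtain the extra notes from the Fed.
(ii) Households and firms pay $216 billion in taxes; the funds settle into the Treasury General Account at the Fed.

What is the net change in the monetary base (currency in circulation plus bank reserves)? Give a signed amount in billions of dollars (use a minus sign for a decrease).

Fed balance sheet:
  Assets:      no change
  Liabilities: Bank reserves −$408B, Currency in circulation +$192B, Government deposits +$216B
Commercial banking system:
  Assets:      Reserves at CB −$408B
  Liabilities: Checkable deposits −$408B
Monetary base = currency + reserves: +$192B + (−$408B) = -$216 billion.

-$216 billion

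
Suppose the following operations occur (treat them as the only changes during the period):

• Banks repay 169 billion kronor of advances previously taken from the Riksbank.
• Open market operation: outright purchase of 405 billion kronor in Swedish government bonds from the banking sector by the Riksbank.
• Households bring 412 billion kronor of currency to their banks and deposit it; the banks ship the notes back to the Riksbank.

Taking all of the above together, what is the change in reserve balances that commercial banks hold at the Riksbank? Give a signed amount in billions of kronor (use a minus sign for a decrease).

+648 billion

Discount-window repayment 169 billion kronor: repayment is debited from reserves → −169B.
OMO purchase (from banks) 405 billion kronor: the Riksbank pays by crediting reserve accounts → +405B.
Currency deposit 412 billion kronor: returned notes are swapped for reserve credit → +412B.
Net: −169 + 405 + 412 = +648 billion.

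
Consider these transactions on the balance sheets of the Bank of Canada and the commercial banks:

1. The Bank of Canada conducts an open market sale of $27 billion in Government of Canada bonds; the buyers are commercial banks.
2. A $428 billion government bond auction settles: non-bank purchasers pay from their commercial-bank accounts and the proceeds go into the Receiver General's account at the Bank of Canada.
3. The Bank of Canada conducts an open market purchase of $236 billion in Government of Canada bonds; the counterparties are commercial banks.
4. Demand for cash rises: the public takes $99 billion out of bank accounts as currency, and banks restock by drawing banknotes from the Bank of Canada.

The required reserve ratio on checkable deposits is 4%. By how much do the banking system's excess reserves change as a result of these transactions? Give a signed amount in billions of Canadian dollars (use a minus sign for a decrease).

-$296.92 billion

OMO sale (to banks) $27 billion: reserves −$27B, deposits 0.
Government account inflow $428 billion: reserves −$428B, deposits −$428B.
OMO purchase (from banks) $236 billion: reserves +$236B, deposits 0.
Currency withdrawal $99 billion: reserves −$99B, deposits −$99B.
Totals: Δreserves = −$318B, Δdeposits = −$527B.
Δrequired reserves = 4% × −$527B = −$21.08B.
Δexcess reserves = Δreserves − Δrequired = −$318B − (−$21.08B) = -$296.92 billion.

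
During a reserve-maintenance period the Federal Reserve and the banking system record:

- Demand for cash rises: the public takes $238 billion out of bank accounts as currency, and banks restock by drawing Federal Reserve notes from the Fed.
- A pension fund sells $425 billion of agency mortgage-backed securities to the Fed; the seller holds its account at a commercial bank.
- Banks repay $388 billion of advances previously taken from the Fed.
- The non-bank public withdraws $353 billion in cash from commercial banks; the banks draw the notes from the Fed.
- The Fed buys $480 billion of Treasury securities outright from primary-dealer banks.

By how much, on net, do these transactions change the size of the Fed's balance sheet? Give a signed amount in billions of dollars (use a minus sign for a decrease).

+$517 billion

Fed balance sheet:
  Assets:      Securities +$905B, Loans to banks −$388B
  Liabilities: Bank reserves −$74B, Currency in circulation +$591B
Commercial banking system:
  Assets:      Reserves at CB −$74B, Securities −$480B
  Liabilities: Checkable deposits −$166B, Borrowings from CB −$388B
Change in total Fed assets = +$517 billion.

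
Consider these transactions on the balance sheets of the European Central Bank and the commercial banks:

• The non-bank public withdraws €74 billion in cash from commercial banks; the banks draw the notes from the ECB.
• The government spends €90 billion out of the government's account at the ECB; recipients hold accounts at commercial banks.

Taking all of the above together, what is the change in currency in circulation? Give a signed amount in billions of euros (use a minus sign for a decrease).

+€74 billion

ECB balance sheet:
  Assets:      no change
  Liabilities: Bank reserves +€16B, Currency in circulation +€74B, Government deposits −€90B
Commercial banking system:
  Assets:      Reserves at CB +€16B
  Liabilities: Checkable deposits +€16B
So the change in currency in circulation is +€74 billion.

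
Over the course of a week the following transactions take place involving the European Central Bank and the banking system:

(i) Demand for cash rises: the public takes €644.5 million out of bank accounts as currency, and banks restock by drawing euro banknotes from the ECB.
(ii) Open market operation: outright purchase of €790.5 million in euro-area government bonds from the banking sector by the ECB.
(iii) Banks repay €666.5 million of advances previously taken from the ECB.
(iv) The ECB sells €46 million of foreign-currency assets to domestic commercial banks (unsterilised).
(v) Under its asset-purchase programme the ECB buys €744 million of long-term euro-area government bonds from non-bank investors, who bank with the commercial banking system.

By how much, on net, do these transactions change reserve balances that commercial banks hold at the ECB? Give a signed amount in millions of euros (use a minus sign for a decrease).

Currency withdrawal €644.5 million: banks swap reserves for currency → −€644.5M.
OMO purchase (from banks) €790.5 million: the ECB pays by crediting reserve accounts → +€790.5M.
Discount-window repayment €666.5 million: repayment is debited from reserves → −€666.5M.
FX sale €46 million: the buying banks pay out of their reserve balances → −€46M.
Asset purchase (from non-banks) €744 million: the ECB pays by crediting reserve accounts → +€744M.
Net: −644.5 + 790.5 − 666.5 − 46 + 744 = +€177.5 million.

+€177.5 million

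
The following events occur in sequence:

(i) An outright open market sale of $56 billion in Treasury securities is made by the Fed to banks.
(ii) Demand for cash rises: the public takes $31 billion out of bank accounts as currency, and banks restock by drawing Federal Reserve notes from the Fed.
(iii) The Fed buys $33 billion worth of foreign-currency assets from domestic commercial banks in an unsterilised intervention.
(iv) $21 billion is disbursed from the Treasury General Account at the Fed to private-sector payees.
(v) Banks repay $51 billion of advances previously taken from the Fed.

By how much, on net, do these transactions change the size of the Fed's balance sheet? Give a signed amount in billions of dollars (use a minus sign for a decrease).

Fed balance sheet:
  Assets:      Securities −$56B, Loans to banks −$51B, Foreign assets +$33B
  Liabilities: Bank reserves −$84B, Currency in circulation +$31B, Government deposits −$21B
Change in total Fed assets = -$74 billion.

-$74 billion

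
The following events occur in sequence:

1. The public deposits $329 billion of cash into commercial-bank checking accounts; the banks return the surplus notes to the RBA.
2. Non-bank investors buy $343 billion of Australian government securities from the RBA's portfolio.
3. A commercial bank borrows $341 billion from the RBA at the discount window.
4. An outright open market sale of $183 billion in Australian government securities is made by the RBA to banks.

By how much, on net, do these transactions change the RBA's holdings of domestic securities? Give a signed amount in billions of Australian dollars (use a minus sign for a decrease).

-$526 billion

Currency deposit $329 billion: the RBA's securities portfolio is untouched → 0.
Asset sale (to non-banks) $343 billion: securities removed from the RBA's portfolio → −$343B.
Discount-window loan $341 billion: the RBA's securities portfolio is untouched → 0.
OMO sale (to banks) $183 billion: securities removed from the RBA's portfolio → −$183B.
Net: 0 − 343 + 0 − 183 = -$526 billion.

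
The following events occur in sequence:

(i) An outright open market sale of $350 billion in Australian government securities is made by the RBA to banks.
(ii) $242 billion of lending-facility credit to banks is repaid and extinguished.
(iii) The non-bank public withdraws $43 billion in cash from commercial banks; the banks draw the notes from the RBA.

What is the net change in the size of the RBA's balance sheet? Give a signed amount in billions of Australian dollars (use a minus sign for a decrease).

OMO sale (to banks) $350 billion: an RBA asset is shed → −$350B.
Discount-window repayment $242 billion: an RBA asset is shed → −$242B.
Currency withdrawal $43 billion: only the composition of liabilities changes → 0.
Net: −350 − 242 + 0 = -$592 billion.

-$592 billion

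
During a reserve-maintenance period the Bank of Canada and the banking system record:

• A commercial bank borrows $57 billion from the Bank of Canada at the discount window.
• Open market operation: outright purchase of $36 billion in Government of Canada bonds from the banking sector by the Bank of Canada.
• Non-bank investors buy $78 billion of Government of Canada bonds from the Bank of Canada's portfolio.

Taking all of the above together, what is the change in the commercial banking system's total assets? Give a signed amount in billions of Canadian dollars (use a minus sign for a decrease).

Bank of Canada balance sheet:
  Assets:      Securities −$42B, Loans to banks +$57B
  Liabilities: Bank reserves +$15B
Commercial banking system:
  Assets:      Reserves at CB +$15B, Securities −$36B
  Liabilities: Checkable deposits −$78B, Borrowings from CB +$57B
Change in total bank assets = -$21 billion.

-$21 billion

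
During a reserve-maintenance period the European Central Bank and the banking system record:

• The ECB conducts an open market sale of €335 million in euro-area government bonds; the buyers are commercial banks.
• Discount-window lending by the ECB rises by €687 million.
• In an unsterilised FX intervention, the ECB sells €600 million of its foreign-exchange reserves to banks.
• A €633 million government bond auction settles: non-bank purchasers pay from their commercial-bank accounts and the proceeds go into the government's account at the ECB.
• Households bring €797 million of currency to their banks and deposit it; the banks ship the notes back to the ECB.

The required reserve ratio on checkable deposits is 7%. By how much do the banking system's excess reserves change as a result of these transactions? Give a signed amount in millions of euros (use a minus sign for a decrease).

OMO sale (to banks) €335 million: reserves −€335M, deposits 0.
Discount-window loan €687 million: reserves +€687M, deposits 0.
FX sale €600 million: reserves −€600M, deposits 0.
Government account inflow €633 million: reserves −€633M, deposits −€633M.
Currency deposit €797 million: reserves +€797M, deposits +€797M.
Totals: Δreserves = −€84M, Δdeposits = +€164M.
Δrequired reserves = 7% × +€164M = +€11.48M.
Δexcess reserves = Δreserves − Δrequired = −€84M − (+€11.48M) = -€95.48 million.

-€95.48 million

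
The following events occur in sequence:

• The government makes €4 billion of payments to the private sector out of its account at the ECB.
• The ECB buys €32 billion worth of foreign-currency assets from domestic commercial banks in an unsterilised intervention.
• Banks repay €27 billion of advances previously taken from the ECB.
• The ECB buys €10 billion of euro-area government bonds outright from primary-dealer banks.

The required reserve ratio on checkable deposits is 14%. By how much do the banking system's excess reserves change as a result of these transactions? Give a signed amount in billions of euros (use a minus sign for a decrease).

Government spending €4 billion: reserves +€4B, deposits +€4B.
FX purchase €32 billion: reserves +€32B, deposits 0.
Discount-window repayment €27 billion: reserves −€27B, deposits 0.
OMO purchase (from banks) €10 billion: reserves +€10B, deposits 0.
Totals: Δreserves = +€19B, Δdeposits = +€4B.
Δrequired reserves = 14% × +€4B = +€0.56B.
Δexcess reserves = Δreserves − Δrequired = +€19B − (+€0.56B) = +€18.44 billion.

+€18.44 billion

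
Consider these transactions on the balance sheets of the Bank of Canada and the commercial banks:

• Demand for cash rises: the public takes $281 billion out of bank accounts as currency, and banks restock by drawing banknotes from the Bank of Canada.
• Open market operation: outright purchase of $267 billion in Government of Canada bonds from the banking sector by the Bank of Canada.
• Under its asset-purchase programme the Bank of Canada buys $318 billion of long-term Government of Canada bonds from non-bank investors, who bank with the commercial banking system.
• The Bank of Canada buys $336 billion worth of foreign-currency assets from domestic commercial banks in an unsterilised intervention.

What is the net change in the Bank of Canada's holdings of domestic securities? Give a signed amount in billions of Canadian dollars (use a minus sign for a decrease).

Currency withdrawal $281 billion: the Bank of Canada's securities portfolio is untouched → 0.
OMO purchase (from banks) $267 billion: securities added to the Bank of Canada's portfolio → +$267B.
Asset purchase (from non-banks) $318 billion: securities added to the Bank of Canada's portfolio → +$318B.
FX purchase $336 billion: the Bank of Canada's securities portfolio is untouched → 0.
Net: 0 + 267 + 318 + 0 = +$585 billion.

+$585 billion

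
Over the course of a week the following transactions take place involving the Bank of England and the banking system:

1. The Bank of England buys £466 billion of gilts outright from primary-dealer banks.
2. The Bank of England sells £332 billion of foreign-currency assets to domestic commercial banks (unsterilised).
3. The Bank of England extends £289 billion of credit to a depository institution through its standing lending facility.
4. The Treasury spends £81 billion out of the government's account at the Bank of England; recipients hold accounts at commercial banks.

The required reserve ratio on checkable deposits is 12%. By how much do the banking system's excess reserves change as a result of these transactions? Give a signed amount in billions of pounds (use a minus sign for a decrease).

+£494.28 billion

OMO purchase (from banks) £466 billion: reserves +£466B, deposits 0.
FX sale £332 billion: reserves −£332B, deposits 0.
Discount-window loan £289 billion: reserves +£289B, deposits 0.
Government spending £81 billion: reserves +£81B, deposits +£81B.
Totals: Δreserves = +£504B, Δdeposits = +£81B.
Δrequired reserves = 12% × +£81B = +£9.72B.
Δexcess reserves = Δreserves − Δrequired = +£504B − (+£9.72B) = +£494.28 billion.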